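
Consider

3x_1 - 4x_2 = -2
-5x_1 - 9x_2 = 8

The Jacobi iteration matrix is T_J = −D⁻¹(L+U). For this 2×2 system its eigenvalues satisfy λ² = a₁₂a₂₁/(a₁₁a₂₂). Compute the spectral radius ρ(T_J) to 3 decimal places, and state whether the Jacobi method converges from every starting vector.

a₁₂a₂₁/(a₁₁a₂₂) = (-4)·(-5) / ((3)·(-9)) = -0.740741
ρ = √|-0.740741| = √0.740741 = 0.861
ρ < 1, so Jacobi converges

0.861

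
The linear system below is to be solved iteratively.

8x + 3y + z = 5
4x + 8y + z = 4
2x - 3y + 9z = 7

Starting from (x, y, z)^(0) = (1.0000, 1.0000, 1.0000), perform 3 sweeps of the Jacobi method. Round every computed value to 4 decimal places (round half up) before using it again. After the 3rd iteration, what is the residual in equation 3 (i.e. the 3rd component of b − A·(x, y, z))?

Iteration 1:
  x = (5 - (3)·1.0000 - (1)·1.0000) / (8) = 0.1250
  y = (4 - (4)·1.0000 - (1)·1.0000) / (8) = -0.1250
  z = (7 - (2)·1.0000 - (-3)·1.0000) / (9) = 0.8889
Iteration 2:
  x = (5 - (3)·-0.1250 - (1)·0.8889) / (8) = 0.5608
  y = (4 - (4)·0.1250 - (1)·0.8889) / (8) = 0.3264
  z = (7 - (2)·0.1250 - (-3)·-0.1250) / (9) = 0.7083
Iteration 3:
  x = (5 - (3)·0.3264 - (1)·0.7083) / (8) = 0.4141
  y = (4 - (4)·0.5608 - (1)·0.7083) / (8) = 0.1311
  z = (7 - (2)·0.5608 - (-3)·0.3264) / (9) = 0.7620
Residual b − A·x = (0.5319, 0.5328, -0.2929)

-0.2929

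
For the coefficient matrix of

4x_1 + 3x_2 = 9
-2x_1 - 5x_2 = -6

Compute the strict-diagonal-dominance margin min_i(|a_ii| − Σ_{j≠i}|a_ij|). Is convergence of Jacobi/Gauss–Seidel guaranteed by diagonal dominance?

row 1: |4| − (3) = 1
row 2: |-5| − (2) = 3
minimum over rows = 1 → strictly diagonally dominant (convergence guaranteed)

1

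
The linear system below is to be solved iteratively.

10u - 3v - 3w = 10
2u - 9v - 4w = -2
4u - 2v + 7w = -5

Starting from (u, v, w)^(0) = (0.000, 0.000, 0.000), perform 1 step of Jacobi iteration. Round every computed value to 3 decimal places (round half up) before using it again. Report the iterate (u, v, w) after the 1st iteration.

Iteration 1:
  u = (10 - (-3)·0.000 - (-3)·0.000) / (10) = 1.000
  v = (-2 - (2)·0.000 - (-4)·0.000) / (-9) = 0.222
  w = (-5 - (4)·0.000 - (-2)·0.000) / (7) = -0.714

(1.000, 0.222, -0.714)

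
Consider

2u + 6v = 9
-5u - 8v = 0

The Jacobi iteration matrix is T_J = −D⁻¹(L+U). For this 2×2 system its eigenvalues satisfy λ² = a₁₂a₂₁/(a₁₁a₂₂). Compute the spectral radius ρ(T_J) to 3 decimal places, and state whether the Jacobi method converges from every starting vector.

a₁₂a₂₁/(a₁₁a₂₂) = (6)·(-5) / ((2)·(-8)) = 1.875000
ρ = √|1.875000| = √1.875000 = 1.369
ρ > 1, so Jacobi diverges

1.369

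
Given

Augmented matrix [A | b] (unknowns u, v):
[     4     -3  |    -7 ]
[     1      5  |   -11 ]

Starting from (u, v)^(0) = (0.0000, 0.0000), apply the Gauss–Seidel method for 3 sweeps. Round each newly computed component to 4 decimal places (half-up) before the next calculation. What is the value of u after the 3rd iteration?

-2.9294

Iteration 1:
  u = (-7 - (-3)·0.0000) / (4) = -1.7500
  v = (-11 - (1)·-1.7500) / (5) = -1.8500
Iteration 2:
  u = (-7 - (-3)·-1.8500) / (4) = -3.1375
  v = (-11 - (1)·-3.1375) / (5) = -1.5725
Iteration 3:
  u = (-7 - (-3)·-1.5725) / (4) = -2.9294
  v = (-11 - (1)·-2.9294) / (5) = -1.6141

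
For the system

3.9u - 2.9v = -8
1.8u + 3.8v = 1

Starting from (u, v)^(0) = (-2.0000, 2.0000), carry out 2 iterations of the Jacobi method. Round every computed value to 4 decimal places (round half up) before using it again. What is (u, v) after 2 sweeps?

(-1.1512, 0.5304)

Iteration 1:
  u = (-8 - (-2.9)·2.0000) / (3.9) = -0.5641
  v = (1 - (1.8)·-2.0000) / (3.8) = 1.2105
Iteration 2:
  u = (-8 - (-2.9)·1.2105) / (3.9) = -1.1512
  v = (1 - (1.8)·-0.5641) / (3.8) = 0.5304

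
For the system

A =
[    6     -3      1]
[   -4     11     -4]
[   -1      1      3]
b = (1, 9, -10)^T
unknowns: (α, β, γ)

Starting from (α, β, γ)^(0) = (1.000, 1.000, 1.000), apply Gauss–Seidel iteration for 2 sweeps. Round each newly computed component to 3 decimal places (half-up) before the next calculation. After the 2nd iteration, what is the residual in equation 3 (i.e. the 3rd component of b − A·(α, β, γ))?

0.000

Iteration 1:
  α = (1 - (-3)·1.000 - (1)·1.000) / (6) = 0.500
  β = (9 - (-4)·0.500 - (-4)·1.000) / (11) = 1.364
  γ = (-10 - (-1)·0.500 - (1)·1.364) / (3) = -3.621
Iteration 2:
  α = (1 - (-3)·1.364 - (1)·-3.621) / (6) = 1.452
  β = (9 - (-4)·1.452 - (-4)·-3.621) / (11) = 0.029
  γ = (-10 - (-1)·1.452 - (1)·0.029) / (3) = -2.859
Residual b − A·x = (-4.766, 3.053, 0.000)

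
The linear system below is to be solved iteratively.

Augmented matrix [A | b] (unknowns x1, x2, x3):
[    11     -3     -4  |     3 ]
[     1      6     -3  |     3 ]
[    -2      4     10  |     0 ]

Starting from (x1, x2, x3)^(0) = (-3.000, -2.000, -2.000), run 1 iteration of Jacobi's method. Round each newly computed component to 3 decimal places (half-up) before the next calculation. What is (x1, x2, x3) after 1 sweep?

(-1.000, 0.000, 0.200)

Iteration 1:
  x1 = (3 - (-3)·-2.000 - (-4)·-2.000) / (11) = -1.000
  x2 = (3 - (1)·-3.000 - (-3)·-2.000) / (6) = 0.000
  x3 = (0 - (-2)·-3.000 - (4)·-2.000) / (10) = 0.200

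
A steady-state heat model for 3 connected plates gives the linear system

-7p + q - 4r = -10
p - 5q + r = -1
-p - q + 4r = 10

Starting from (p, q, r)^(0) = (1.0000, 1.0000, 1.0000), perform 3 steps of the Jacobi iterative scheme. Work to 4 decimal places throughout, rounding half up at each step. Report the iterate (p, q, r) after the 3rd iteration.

Iteration 1:
  p = (-10 - (1)·1.0000 - (-4)·1.0000) / (-7) = 1.0000
  q = (-1 - (1)·1.0000 - (1)·1.0000) / (-5) = 0.6000
  r = (10 - (-1)·1.0000 - (-1)·1.0000) / (4) = 3.0000
Iteration 2:
  p = (-10 - (1)·0.6000 - (-4)·3.0000) / (-7) = -0.2000
  q = (-1 - (1)·1.0000 - (1)·3.0000) / (-5) = 1.0000
  r = (10 - (-1)·1.0000 - (-1)·0.6000) / (4) = 2.9000
Iteration 3:
  p = (-10 - (1)·1.0000 - (-4)·2.9000) / (-7) = -0.0857
  q = (-1 - (1)·-0.2000 - (1)·2.9000) / (-5) = 0.7400
  r = (10 - (-1)·-0.2000 - (-1)·1.0000) / (4) = 2.7000

(-0.0857, 0.7400, 2.7000)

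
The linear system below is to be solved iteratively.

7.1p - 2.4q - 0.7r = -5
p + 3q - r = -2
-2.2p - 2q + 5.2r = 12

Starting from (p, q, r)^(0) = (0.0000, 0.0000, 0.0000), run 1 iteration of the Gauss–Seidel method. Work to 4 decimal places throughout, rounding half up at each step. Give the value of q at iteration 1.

-0.4319

Iteration 1:
  p = (-5 - (-2.4)·0.0000 - (-0.7)·0.0000) / (7.1) = -0.7042
  q = (-2 - (1)·-0.7042 - (-1)·0.0000) / (3) = -0.4319
  r = (12 - (-2.2)·-0.7042 - (-2)·-0.4319) / (5.2) = 1.8436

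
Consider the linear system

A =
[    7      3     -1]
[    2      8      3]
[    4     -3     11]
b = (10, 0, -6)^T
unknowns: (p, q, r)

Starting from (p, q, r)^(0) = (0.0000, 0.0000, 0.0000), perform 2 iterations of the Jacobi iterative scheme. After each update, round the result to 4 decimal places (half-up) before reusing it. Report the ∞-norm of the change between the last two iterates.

Iteration 1:
  p = (10 - (3)·0.0000 - (-1)·0.0000) / (7) = 1.4286
  q = (0 - (2)·0.0000 - (3)·0.0000) / (8) = 0.0000
  r = (-6 - (4)·0.0000 - (-3)·0.0000) / (11) = -0.5455
Iteration 2:
  p = (10 - (3)·0.0000 - (-1)·-0.5455) / (7) = 1.3506
  q = (0 - (2)·1.4286 - (3)·-0.5455) / (8) = -0.1526
  r = (-6 - (4)·1.4286 - (-3)·0.0000) / (11) = -1.0649
Change: (-0.0780, -0.1526, -0.5194) → max |·| = 0.5194

0.5194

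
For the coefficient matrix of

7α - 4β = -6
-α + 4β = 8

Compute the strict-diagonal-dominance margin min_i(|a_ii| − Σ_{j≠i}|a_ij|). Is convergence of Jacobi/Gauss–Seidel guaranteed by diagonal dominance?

3

row 1: |7| − (4) = 3
row 2: |4| − (1) = 3
minimum over rows = 3 → strictly diagonally dominant (convergence guaranteed)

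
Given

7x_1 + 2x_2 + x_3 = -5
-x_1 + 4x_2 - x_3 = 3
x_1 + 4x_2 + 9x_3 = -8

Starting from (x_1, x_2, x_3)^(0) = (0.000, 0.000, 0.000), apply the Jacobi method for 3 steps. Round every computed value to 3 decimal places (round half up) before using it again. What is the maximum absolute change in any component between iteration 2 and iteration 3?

Iteration 1:
  x_1 = (-5 - (2)·0.000 - (1)·0.000) / (7) = -0.714
  x_2 = (3 - (-1)·0.000 - (-1)·0.000) / (4) = 0.750
  x_3 = (-8 - (1)·0.000 - (4)·0.000) / (9) = -0.889
Iteration 2:
  x_1 = (-5 - (2)·0.750 - (1)·-0.889) / (7) = -0.802
  x_2 = (3 - (-1)·-0.714 - (-1)·-0.889) / (4) = 0.349
  x_3 = (-8 - (1)·-0.714 - (4)·0.750) / (9) = -1.143
Iteration 3:
  x_1 = (-5 - (2)·0.349 - (1)·-1.143) / (7) = -0.651
  x_2 = (3 - (-1)·-0.802 - (-1)·-1.143) / (4) = 0.264
  x_3 = (-8 - (1)·-0.802 - (4)·0.349) / (9) = -0.955
Change: (0.151, -0.085, 0.188) → max |·| = 0.188

0.188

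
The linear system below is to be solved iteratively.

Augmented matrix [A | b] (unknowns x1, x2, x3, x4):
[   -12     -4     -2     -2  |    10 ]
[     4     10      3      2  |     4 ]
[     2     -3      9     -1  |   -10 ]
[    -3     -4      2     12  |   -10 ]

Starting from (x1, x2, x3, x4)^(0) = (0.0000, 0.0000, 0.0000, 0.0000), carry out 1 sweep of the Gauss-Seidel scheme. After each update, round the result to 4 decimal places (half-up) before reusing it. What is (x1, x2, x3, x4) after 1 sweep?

Iteration 1:
  x1 = (10 - (-4)·0.0000 - (-2)·0.0000 - (-2)·0.0000) / (-12) = -0.8333
  x2 = (4 - (4)·-0.8333 - (3)·0.0000 - (2)·0.0000) / (10) = 0.7333
  x3 = (-10 - (2)·-0.8333 - (-3)·0.7333 - (-1)·0.0000) / (9) = -0.6815
  x4 = (-10 - (-3)·-0.8333 - (-4)·0.7333 - (2)·-0.6815) / (12) = -0.6836

(-0.8333, 0.7333, -0.6815, -0.6836)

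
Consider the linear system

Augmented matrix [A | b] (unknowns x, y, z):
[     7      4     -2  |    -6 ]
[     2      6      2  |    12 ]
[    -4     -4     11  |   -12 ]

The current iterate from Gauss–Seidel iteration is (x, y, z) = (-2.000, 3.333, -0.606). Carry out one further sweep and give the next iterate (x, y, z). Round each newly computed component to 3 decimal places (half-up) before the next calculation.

One sweep:
  x = (-6 - (4)·3.333 - (-2)·-0.606) / (7) = -2.935
  y = (12 - (2)·-2.935 - (2)·-0.606) / (6) = 3.180
  z = (-12 - (-4)·-2.935 - (-4)·3.180) / (11) = -1.002

(-2.935, 3.180, -1.002)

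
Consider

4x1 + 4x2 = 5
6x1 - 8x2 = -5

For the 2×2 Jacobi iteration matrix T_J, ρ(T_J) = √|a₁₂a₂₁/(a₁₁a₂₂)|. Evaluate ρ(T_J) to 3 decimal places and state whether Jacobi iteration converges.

a₁₂a₂₁/(a₁₁a₂₂) = (4)·(6) / ((4)·(-8)) = -0.750000
ρ = √|-0.750000| = √0.750000 = 0.866
ρ < 1, so Jacobi converges

0.866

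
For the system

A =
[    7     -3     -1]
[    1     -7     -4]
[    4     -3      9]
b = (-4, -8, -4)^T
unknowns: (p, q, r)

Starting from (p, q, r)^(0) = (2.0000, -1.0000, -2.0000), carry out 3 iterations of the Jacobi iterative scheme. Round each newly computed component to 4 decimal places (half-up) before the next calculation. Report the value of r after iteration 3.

0.0628

Iteration 1:
  p = (-4 - (-3)·-1.0000 - (-1)·-2.0000) / (7) = -1.2857
  q = (-8 - (1)·2.0000 - (-4)·-2.0000) / (-7) = 2.5714
  r = (-4 - (4)·2.0000 - (-3)·-1.0000) / (9) = -1.6667
Iteration 2:
  p = (-4 - (-3)·2.5714 - (-1)·-1.6667) / (7) = 0.2925
  q = (-8 - (1)·-1.2857 - (-4)·-1.6667) / (-7) = 1.9116
  r = (-4 - (4)·-1.2857 - (-3)·2.5714) / (9) = 0.9841
Iteration 3:
  p = (-4 - (-3)·1.9116 - (-1)·0.9841) / (7) = 0.3884
  q = (-8 - (1)·0.2925 - (-4)·0.9841) / (-7) = 0.6223
  r = (-4 - (4)·0.2925 - (-3)·1.9116) / (9) = 0.0628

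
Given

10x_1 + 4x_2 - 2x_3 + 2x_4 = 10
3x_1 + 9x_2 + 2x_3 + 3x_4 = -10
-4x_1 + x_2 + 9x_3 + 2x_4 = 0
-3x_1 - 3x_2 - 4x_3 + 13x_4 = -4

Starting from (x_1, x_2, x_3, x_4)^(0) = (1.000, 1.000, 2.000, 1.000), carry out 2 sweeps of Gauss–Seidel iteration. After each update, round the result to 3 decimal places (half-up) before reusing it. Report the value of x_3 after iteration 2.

Iteration 1:
  x_1 = (10 - (4)·1.000 - (-2)·2.000 - (2)·1.000) / (10) = 0.800
  x_2 = (-10 - (3)·0.800 - (2)·2.000 - (3)·1.000) / (9) = -2.156
  x_3 = (0 - (-4)·0.800 - (1)·-2.156 - (2)·1.000) / (9) = 0.373
  x_4 = (-4 - (-3)·0.800 - (-3)·-2.156 - (-4)·0.373) / (13) = -0.506
Iteration 2:
  x_1 = (10 - (4)·-2.156 - (-2)·0.373 - (2)·-0.506) / (10) = 2.038
  x_2 = (-10 - (3)·2.038 - (2)·0.373 - (3)·-0.506) / (9) = -1.705
  x_3 = (0 - (-4)·2.038 - (1)·-1.705 - (2)·-0.506) / (9) = 1.208
  x_4 = (-4 - (-3)·2.038 - (-3)·-1.705 - (-4)·1.208) / (13) = 0.141

1.208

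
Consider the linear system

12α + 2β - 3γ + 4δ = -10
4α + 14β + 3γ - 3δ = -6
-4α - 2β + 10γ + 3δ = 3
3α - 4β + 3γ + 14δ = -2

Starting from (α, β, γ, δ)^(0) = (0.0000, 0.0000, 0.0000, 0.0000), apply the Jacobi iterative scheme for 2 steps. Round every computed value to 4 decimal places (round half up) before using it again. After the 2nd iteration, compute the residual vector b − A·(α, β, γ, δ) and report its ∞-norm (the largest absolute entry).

Iteration 1:
  α = (-10 - (2)·0.0000 - (-3)·0.0000 - (4)·0.0000) / (12) = -0.8333
  β = (-6 - (4)·0.0000 - (3)·0.0000 - (-3)·0.0000) / (14) = -0.4286
  γ = (3 - (-4)·0.0000 - (-2)·0.0000 - (3)·0.0000) / (10) = 0.3000
  δ = (-2 - (3)·0.0000 - (-4)·0.0000 - (3)·0.0000) / (14) = -0.1429
Iteration 2:
  α = (-10 - (2)·-0.4286 - (-3)·0.3000 - (4)·-0.1429) / (12) = -0.6393
  β = (-6 - (4)·-0.8333 - (3)·0.3000 - (-3)·-0.1429) / (14) = -0.2854
  γ = (3 - (-4)·-0.8333 - (-2)·-0.4286 - (3)·-0.1429) / (10) = -0.0762
  δ = (-2 - (3)·-0.8333 - (-4)·-0.4286 - (3)·0.3000) / (14) = -0.1510
Residual b − A·x = (-1.3822, 0.3284, 1.0870, 1.1189); ∞-norm = 1.3822

1.3822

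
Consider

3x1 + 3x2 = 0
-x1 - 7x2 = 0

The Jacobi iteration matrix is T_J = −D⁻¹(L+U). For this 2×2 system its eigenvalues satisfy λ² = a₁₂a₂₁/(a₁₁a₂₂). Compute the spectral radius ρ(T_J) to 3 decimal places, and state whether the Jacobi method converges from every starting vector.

a₁₂a₂₁/(a₁₁a₂₂) = (3)·(-1) / ((3)·(-7)) = 0.142857
ρ = √|0.142857| = √0.142857 = 0.378
ρ < 1, so Jacobi converges

0.378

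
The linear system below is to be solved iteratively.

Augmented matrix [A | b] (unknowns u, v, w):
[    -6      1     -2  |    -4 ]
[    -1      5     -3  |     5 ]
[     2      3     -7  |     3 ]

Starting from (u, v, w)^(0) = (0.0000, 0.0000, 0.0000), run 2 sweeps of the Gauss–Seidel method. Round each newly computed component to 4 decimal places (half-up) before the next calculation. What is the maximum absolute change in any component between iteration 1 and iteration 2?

Iteration 1:
  u = (-4 - (1)·0.0000 - (-2)·0.0000) / (-6) = 0.6667
  v = (5 - (-1)·0.6667 - (-3)·0.0000) / (5) = 1.1333
  w = (3 - (2)·0.6667 - (3)·1.1333) / (-7) = 0.2476
Iteration 2:
  u = (-4 - (1)·1.1333 - (-2)·0.2476) / (-6) = 0.7730
  v = (5 - (-1)·0.7730 - (-3)·0.2476) / (5) = 1.3032
  w = (3 - (2)·0.7730 - (3)·1.3032) / (-7) = 0.3508
Change: (0.1063, 0.1699, 0.1032) → max |·| = 0.1699

0.1699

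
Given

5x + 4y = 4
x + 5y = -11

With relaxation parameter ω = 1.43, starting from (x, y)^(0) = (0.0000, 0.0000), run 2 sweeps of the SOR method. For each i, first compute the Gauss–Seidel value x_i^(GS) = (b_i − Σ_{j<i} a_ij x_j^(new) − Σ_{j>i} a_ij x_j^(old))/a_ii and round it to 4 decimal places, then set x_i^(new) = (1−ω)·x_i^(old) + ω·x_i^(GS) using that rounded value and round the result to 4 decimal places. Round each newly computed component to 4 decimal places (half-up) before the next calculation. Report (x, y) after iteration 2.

Iteration 1:
  x: GS value = (4 - (4)·0.0000) / (5) = 0.8000;  x ← (1−ω)·0.0000 + ω·0.8000 = 1.1440
  y: GS value = (-11 - (1)·1.1440) / (5) = -2.4288;  y ← (1−ω)·0.0000 + ω·-2.4288 = -3.4732
Iteration 2:
  x: GS value = (4 - (4)·-3.4732) / (5) = 3.5786;  x ← (1−ω)·1.1440 + ω·3.5786 = 4.6255
  y: GS value = (-11 - (1)·4.6255) / (5) = -3.1251;  y ← (1−ω)·-3.4732 + ω·-3.1251 = -2.9754

(4.6255, -2.9754)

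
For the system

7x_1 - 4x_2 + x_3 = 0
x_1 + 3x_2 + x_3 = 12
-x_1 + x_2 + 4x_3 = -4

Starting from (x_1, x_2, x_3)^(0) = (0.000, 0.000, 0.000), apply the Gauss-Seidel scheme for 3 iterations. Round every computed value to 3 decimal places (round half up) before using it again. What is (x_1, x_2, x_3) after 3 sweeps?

(2.364, 3.649, -1.321)

Iteration 1:
  x_1 = (0 - (-4)·0.000 - (1)·0.000) / (7) = 0.000
  x_2 = (12 - (1)·0.000 - (1)·0.000) / (3) = 4.000
  x_3 = (-4 - (-1)·0.000 - (1)·4.000) / (4) = -2.000
Iteration 2:
  x_1 = (0 - (-4)·4.000 - (1)·-2.000) / (7) = 2.571
  x_2 = (12 - (1)·2.571 - (1)·-2.000) / (3) = 3.810
  x_3 = (-4 - (-1)·2.571 - (1)·3.810) / (4) = -1.310
Iteration 3:
  x_1 = (0 - (-4)·3.810 - (1)·-1.310) / (7) = 2.364
  x_2 = (12 - (1)·2.364 - (1)·-1.310) / (3) = 3.649
  x_3 = (-4 - (-1)·2.364 - (1)·3.649) / (4) = -1.321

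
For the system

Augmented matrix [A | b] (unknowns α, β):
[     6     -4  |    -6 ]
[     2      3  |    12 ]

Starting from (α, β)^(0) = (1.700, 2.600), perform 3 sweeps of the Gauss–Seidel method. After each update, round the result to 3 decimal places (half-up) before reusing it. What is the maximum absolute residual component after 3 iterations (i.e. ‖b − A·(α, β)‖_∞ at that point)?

0.718

Iteration 1:
  α = (-6 - (-4)·2.600) / (6) = 0.733
  β = (12 - (2)·0.733) / (3) = 3.511
Iteration 2:
  α = (-6 - (-4)·3.511) / (6) = 1.341
  β = (12 - (2)·1.341) / (3) = 3.106
Iteration 3:
  α = (-6 - (-4)·3.106) / (6) = 1.071
  β = (12 - (2)·1.071) / (3) = 3.286
Residual b − A·x = (0.718, 0.000); ∞-norm = 0.718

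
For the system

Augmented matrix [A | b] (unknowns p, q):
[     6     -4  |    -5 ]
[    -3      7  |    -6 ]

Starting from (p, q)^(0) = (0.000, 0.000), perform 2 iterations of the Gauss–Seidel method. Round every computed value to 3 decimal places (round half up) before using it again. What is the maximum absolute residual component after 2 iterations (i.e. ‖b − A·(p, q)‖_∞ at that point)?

Iteration 1:
  p = (-5 - (-4)·0.000) / (6) = -0.833
  q = (-6 - (-3)·-0.833) / (7) = -1.214
Iteration 2:
  p = (-5 - (-4)·-1.214) / (6) = -1.643
  q = (-6 - (-3)·-1.643) / (7) = -1.561
Residual b − A·x = (-1.386, -0.002); ∞-norm = 1.386

1.386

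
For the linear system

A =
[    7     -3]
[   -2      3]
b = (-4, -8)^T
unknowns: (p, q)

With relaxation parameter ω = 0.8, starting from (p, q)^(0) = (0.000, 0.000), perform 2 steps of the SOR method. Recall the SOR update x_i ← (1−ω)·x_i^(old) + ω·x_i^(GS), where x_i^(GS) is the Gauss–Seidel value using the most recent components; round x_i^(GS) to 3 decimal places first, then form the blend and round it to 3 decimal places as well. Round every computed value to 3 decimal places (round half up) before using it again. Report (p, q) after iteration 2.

(-1.363, -3.335)

Iteration 1:
  p: GS value = (-4 - (-3)·0.000) / (7) = -0.571;  p ← (1−ω)·0.000 + ω·-0.571 = -0.457
  q: GS value = (-8 - (-2)·-0.457) / (3) = -2.971;  q ← (1−ω)·0.000 + ω·-2.971 = -2.377
Iteration 2:
  p: GS value = (-4 - (-3)·-2.377) / (7) = -1.590;  p ← (1−ω)·-0.457 + ω·-1.590 = -1.363
  q: GS value = (-8 - (-2)·-1.363) / (3) = -3.575;  q ← (1−ω)·-2.377 + ω·-3.575 = -3.335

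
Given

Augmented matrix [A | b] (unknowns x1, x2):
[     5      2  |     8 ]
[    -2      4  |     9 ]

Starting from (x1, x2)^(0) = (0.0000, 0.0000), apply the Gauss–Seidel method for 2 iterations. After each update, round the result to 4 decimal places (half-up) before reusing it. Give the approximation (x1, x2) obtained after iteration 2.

Iteration 1:
  x1 = (8 - (2)·0.0000) / (5) = 1.6000
  x2 = (9 - (-2)·1.6000) / (4) = 3.0500
Iteration 2:
  x1 = (8 - (2)·3.0500) / (5) = 0.3800
  x2 = (9 - (-2)·0.3800) / (4) = 2.4400

(0.3800, 2.4400)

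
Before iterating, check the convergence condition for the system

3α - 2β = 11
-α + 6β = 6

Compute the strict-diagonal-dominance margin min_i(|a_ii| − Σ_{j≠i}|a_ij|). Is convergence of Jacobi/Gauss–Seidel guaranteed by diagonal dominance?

row 1: |3| − (2) = 1
row 2: |6| − (1) = 5
minimum over rows = 1 → strictly diagonally dominant (convergence guaranteed)

1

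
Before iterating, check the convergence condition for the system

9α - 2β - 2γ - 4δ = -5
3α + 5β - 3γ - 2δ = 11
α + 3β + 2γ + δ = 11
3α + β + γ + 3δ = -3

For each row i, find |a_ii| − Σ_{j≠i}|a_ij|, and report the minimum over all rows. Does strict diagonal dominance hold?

-3

row 1: |9| − (2+2+4) = 1
row 2: |5| − (3+3+2) = -3
row 3: |2| − (1+3+1) = -3
row 4: |3| − (3+1+1) = -2
minimum over rows = -3 → not strictly diagonally dominant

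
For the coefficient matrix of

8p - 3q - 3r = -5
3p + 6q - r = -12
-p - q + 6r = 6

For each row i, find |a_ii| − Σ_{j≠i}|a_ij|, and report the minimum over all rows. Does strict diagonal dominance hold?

row 1: |8| − (3+3) = 2
row 2: |6| − (3+1) = 2
row 3: |6| − (1+1) = 4
minimum over rows = 2 → strictly diagonally dominant (convergence guaranteed)

2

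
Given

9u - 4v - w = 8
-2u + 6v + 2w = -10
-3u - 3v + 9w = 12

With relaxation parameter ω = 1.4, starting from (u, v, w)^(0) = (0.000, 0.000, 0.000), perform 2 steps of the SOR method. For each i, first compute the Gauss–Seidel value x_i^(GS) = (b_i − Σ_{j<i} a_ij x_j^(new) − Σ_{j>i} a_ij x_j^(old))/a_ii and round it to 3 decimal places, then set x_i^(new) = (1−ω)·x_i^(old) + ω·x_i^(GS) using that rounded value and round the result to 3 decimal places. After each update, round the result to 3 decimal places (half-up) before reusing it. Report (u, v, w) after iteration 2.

Iteration 1:
  u: GS value = (8 - (-4)·0.000 - (-1)·0.000) / (9) = 0.889;  u ← (1−ω)·0.000 + ω·0.889 = 1.245
  v: GS value = (-10 - (-2)·1.245 - (2)·0.000) / (6) = -1.252;  v ← (1−ω)·0.000 + ω·-1.252 = -1.753
  w: GS value = (12 - (-3)·1.245 - (-3)·-1.753) / (9) = 1.164;  w ← (1−ω)·0.000 + ω·1.164 = 1.630
Iteration 2:
  u: GS value = (8 - (-4)·-1.753 - (-1)·1.630) / (9) = 0.291;  u ← (1−ω)·1.245 + ω·0.291 = -0.091
  v: GS value = (-10 - (-2)·-0.091 - (2)·1.630) / (6) = -2.240;  v ← (1−ω)·-1.753 + ω·-2.240 = -2.435
  w: GS value = (12 - (-3)·-0.091 - (-3)·-2.435) / (9) = 0.491;  w ← (1−ω)·1.630 + ω·0.491 = 0.035

(-0.091, -2.435, 0.035)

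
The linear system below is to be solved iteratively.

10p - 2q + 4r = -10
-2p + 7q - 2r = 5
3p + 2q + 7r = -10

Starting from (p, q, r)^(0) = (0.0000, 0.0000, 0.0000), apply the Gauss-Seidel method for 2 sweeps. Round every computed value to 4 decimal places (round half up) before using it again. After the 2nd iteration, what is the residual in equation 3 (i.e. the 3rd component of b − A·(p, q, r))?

Iteration 1:
  p = (-10 - (-2)·0.0000 - (4)·0.0000) / (10) = -1.0000
  q = (5 - (-2)·-1.0000 - (-2)·0.0000) / (7) = 0.4286
  r = (-10 - (3)·-1.0000 - (2)·0.4286) / (7) = -1.1225
Iteration 2:
  p = (-10 - (-2)·0.4286 - (4)·-1.1225) / (10) = -0.4653
  q = (5 - (-2)·-0.4653 - (-2)·-1.1225) / (7) = 0.2606
  r = (-10 - (3)·-0.4653 - (2)·0.2606) / (7) = -1.3036
Residual b − A·x = (0.3886, -0.3620, -0.0001)

-0.0001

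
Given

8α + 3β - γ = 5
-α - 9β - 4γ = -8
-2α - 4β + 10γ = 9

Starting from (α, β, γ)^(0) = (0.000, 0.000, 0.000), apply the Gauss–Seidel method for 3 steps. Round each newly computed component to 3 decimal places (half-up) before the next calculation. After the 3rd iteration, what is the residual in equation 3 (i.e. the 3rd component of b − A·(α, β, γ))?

0.004

Iteration 1:
  α = (5 - (3)·0.000 - (-1)·0.000) / (8) = 0.625
  β = (-8 - (-1)·0.625 - (-4)·0.000) / (-9) = 0.819
  γ = (9 - (-2)·0.625 - (-4)·0.819) / (10) = 1.353
Iteration 2:
  α = (5 - (3)·0.819 - (-1)·1.353) / (8) = 0.487
  β = (-8 - (-1)·0.487 - (-4)·1.353) / (-9) = 0.233
  γ = (9 - (-2)·0.487 - (-4)·0.233) / (10) = 1.091
Iteration 3:
  α = (5 - (3)·0.233 - (-1)·1.091) / (8) = 0.674
  β = (-8 - (-1)·0.674 - (-4)·1.091) / (-9) = 0.329
  γ = (9 - (-2)·0.674 - (-4)·0.329) / (10) = 1.166
Residual b − A·x = (-0.213, 0.299, 0.004)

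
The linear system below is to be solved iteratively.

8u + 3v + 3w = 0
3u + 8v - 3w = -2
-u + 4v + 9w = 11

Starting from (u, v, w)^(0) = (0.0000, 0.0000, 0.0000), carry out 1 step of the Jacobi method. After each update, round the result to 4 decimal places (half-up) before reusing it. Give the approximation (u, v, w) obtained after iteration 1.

(0.0000, -0.2500, 1.2222)

Iteration 1:
  u = (0 - (3)·0.0000 - (3)·0.0000) / (8) = 0.0000
  v = (-2 - (3)·0.0000 - (-3)·0.0000) / (8) = -0.2500
  w = (11 - (-1)·0.0000 - (4)·0.0000) / (9) = 1.2222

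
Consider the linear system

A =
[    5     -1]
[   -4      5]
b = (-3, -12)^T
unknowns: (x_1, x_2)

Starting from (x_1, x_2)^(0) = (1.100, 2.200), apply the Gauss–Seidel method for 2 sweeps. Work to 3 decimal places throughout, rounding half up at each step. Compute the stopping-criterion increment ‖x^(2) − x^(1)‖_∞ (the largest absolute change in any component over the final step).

0.946

Iteration 1:
  x_1 = (-3 - (-1)·2.200) / (5) = -0.160
  x_2 = (-12 - (-4)·-0.160) / (5) = -2.528
Iteration 2:
  x_1 = (-3 - (-1)·-2.528) / (5) = -1.106
  x_2 = (-12 - (-4)·-1.106) / (5) = -3.285
Change: (-0.946, -0.757) → max |·| = 0.946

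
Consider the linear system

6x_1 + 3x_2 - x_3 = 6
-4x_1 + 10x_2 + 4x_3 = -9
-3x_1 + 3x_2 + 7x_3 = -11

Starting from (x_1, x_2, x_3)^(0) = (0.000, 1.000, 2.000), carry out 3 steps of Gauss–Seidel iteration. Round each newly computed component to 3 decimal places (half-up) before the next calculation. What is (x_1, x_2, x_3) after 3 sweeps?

Iteration 1:
  x_1 = (6 - (3)·1.000 - (-1)·2.000) / (6) = 0.833
  x_2 = (-9 - (-4)·0.833 - (4)·2.000) / (10) = -1.367
  x_3 = (-11 - (-3)·0.833 - (3)·-1.367) / (7) = -0.629
Iteration 2:
  x_1 = (6 - (3)·-1.367 - (-1)·-0.629) / (6) = 1.579
  x_2 = (-9 - (-4)·1.579 - (4)·-0.629) / (10) = -0.017
  x_3 = (-11 - (-3)·1.579 - (3)·-0.017) / (7) = -0.887
Iteration 3:
  x_1 = (6 - (3)·-0.017 - (-1)·-0.887) / (6) = 0.861
  x_2 = (-9 - (-4)·0.861 - (4)·-0.887) / (10) = -0.201
  x_3 = (-11 - (-3)·0.861 - (3)·-0.201) / (7) = -1.116

(0.861, -0.201, -1.116)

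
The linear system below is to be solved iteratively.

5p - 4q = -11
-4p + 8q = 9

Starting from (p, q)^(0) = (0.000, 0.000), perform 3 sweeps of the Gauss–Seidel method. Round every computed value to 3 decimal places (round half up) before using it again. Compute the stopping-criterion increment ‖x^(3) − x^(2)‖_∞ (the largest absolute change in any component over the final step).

0.008

Iteration 1:
  p = (-11 - (-4)·0.000) / (5) = -2.200
  q = (9 - (-4)·-2.200) / (8) = 0.025
Iteration 2:
  p = (-11 - (-4)·0.025) / (5) = -2.180
  q = (9 - (-4)·-2.180) / (8) = 0.035
Iteration 3:
  p = (-11 - (-4)·0.035) / (5) = -2.172
  q = (9 - (-4)·-2.172) / (8) = 0.039
Change: (0.008, 0.004) → max |·| = 0.008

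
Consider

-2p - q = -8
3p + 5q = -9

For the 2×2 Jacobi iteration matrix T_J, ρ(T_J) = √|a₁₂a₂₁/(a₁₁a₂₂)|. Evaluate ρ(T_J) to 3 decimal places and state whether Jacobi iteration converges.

a₁₂a₂₁/(a₁₁a₂₂) = (-1)·(3) / ((-2)·(5)) = 0.300000
ρ = √|0.300000| = √0.300000 = 0.548
ρ < 1, so Jacobi converges

0.548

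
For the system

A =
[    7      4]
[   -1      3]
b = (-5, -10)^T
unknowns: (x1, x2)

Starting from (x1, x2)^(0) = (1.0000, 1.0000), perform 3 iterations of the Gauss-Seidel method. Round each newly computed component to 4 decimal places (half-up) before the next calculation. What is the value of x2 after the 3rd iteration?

Iteration 1:
  x1 = (-5 - (4)·1.0000) / (7) = -1.2857
  x2 = (-10 - (-1)·-1.2857) / (3) = -3.7619
Iteration 2:
  x1 = (-5 - (4)·-3.7619) / (7) = 1.4354
  x2 = (-10 - (-1)·1.4354) / (3) = -2.8549
Iteration 3:
  x1 = (-5 - (4)·-2.8549) / (7) = 0.9171
  x2 = (-10 - (-1)·0.9171) / (3) = -3.0276

-3.0276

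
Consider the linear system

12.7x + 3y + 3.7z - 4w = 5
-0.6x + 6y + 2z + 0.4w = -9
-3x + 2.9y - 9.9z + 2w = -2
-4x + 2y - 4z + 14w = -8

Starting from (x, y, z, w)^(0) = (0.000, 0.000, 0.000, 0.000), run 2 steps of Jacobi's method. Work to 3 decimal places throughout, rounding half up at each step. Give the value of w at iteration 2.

Iteration 1:
  x = (5 - (3)·0.000 - (3.7)·0.000 - (-4)·0.000) / (12.7) = 0.394
  y = (-9 - (-0.6)·0.000 - (2)·0.000 - (0.4)·0.000) / (6) = -1.500
  z = (-2 - (-3)·0.000 - (2.9)·0.000 - (2)·0.000) / (-9.9) = 0.202
  w = (-8 - (-4)·0.000 - (2)·0.000 - (-4)·0.000) / (14) = -0.571
Iteration 2:
  x = (5 - (3)·-1.500 - (3.7)·0.202 - (-4)·-0.571) / (12.7) = 0.509
  y = (-9 - (-0.6)·0.394 - (2)·0.202 - (0.4)·-0.571) / (6) = -1.490
  z = (-2 - (-3)·0.394 - (2.9)·-1.500 - (2)·-0.571) / (-9.9) = -0.472
  w = (-8 - (-4)·0.394 - (2)·-1.500 - (-4)·0.202) / (14) = -0.187

-0.187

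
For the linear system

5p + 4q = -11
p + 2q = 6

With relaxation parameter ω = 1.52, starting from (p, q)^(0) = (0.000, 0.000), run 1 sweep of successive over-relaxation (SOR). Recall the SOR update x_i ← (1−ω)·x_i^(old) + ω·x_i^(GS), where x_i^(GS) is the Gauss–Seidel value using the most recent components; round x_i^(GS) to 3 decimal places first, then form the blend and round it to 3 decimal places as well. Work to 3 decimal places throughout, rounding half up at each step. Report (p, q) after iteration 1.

(-3.344, 7.101)

Iteration 1:
  p: GS value = (-11 - (4)·0.000) / (5) = -2.200;  p ← (1−ω)·0.000 + ω·-2.200 = -3.344
  q: GS value = (6 - (1)·-3.344) / (2) = 4.672;  q ← (1−ω)·0.000 + ω·4.672 = 7.101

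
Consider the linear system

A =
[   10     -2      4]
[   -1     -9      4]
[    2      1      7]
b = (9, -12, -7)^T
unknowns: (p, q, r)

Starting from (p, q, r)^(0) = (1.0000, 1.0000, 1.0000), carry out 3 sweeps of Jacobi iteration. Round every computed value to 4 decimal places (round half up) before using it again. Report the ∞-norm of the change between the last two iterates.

0.2054

Iteration 1:
  p = (9 - (-2)·1.0000 - (4)·1.0000) / (10) = 0.7000
  q = (-12 - (-1)·1.0000 - (4)·1.0000) / (-9) = 1.6667
  r = (-7 - (2)·1.0000 - (1)·1.0000) / (7) = -1.4286
Iteration 2:
  p = (9 - (-2)·1.6667 - (4)·-1.4286) / (10) = 1.8048
  q = (-12 - (-1)·0.7000 - (4)·-1.4286) / (-9) = 0.6206
  r = (-7 - (2)·0.7000 - (1)·1.6667) / (7) = -1.4381
Iteration 3:
  p = (9 - (-2)·0.6206 - (4)·-1.4381) / (10) = 1.5994
  q = (-12 - (-1)·1.8048 - (4)·-1.4381) / (-9) = 0.4936
  r = (-7 - (2)·1.8048 - (1)·0.6206) / (7) = -1.6043
Change: (-0.2054, -0.1270, -0.1662) → max |·| = 0.2054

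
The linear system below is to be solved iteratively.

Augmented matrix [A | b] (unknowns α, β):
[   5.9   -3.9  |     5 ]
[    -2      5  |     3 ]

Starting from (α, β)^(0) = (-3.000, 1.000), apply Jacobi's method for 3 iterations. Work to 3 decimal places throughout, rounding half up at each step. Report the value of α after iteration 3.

Iteration 1:
  α = (5 - (-3.9)·1.000) / (5.9) = 1.508
  β = (3 - (-2)·-3.000) / (5) = -0.600
Iteration 2:
  α = (5 - (-3.9)·-0.600) / (5.9) = 0.451
  β = (3 - (-2)·1.508) / (5) = 1.203
Iteration 3:
  α = (5 - (-3.9)·1.203) / (5.9) = 1.643
  β = (3 - (-2)·0.451) / (5) = 0.780

1.643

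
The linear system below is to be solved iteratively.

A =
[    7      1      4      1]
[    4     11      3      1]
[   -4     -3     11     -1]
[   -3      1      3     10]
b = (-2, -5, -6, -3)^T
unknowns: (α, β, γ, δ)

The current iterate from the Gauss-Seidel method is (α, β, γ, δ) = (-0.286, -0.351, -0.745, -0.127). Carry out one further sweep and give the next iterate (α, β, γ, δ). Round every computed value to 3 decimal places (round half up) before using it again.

One sweep:
  α = (-2 - (1)·-0.351 - (4)·-0.745 - (1)·-0.127) / (7) = 0.208
  β = (-5 - (4)·0.208 - (3)·-0.745 - (1)·-0.127) / (11) = -0.315
  γ = (-6 - (-4)·0.208 - (-3)·-0.315 - (-1)·-0.127) / (11) = -0.567
  δ = (-3 - (-3)·0.208 - (1)·-0.315 - (3)·-0.567) / (10) = -0.036

(0.208, -0.315, -0.567, -0.036)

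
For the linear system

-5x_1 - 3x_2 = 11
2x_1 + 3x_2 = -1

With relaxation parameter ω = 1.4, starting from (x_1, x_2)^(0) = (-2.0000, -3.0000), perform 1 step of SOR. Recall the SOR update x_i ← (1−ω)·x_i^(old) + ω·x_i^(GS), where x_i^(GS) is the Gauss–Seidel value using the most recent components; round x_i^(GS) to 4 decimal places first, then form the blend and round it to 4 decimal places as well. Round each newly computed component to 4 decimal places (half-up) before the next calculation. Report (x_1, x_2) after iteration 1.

(0.2400, 0.5094)

Iteration 1:
  x_1: GS value = (11 - (-3)·-3.0000) / (-5) = -0.4000;  x_1 ← (1−ω)·-2.0000 + ω·-0.4000 = 0.2400
  x_2: GS value = (-1 - (2)·0.2400) / (3) = -0.4933;  x_2 ← (1−ω)·-3.0000 + ω·-0.4933 = 0.5094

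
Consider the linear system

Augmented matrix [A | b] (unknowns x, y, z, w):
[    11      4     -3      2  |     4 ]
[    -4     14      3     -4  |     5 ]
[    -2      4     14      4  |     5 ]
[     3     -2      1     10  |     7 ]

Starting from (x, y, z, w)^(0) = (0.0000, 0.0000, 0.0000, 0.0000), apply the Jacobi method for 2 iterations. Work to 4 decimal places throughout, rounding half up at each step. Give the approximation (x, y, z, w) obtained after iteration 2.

(0.2039, 0.5845, 0.1071, 0.6266)

Iteration 1:
  x = (4 - (4)·0.0000 - (-3)·0.0000 - (2)·0.0000) / (11) = 0.3636
  y = (5 - (-4)·0.0000 - (3)·0.0000 - (-4)·0.0000) / (14) = 0.3571
  z = (5 - (-2)·0.0000 - (4)·0.0000 - (4)·0.0000) / (14) = 0.3571
  w = (7 - (3)·0.0000 - (-2)·0.0000 - (1)·0.0000) / (10) = 0.7000
Iteration 2:
  x = (4 - (4)·0.3571 - (-3)·0.3571 - (2)·0.7000) / (11) = 0.2039
  y = (5 - (-4)·0.3636 - (3)·0.3571 - (-4)·0.7000) / (14) = 0.5845
  z = (5 - (-2)·0.3636 - (4)·0.3571 - (4)·0.7000) / (14) = 0.1071
  w = (7 - (3)·0.3636 - (-2)·0.3571 - (1)·0.3571) / (10) = 0.6266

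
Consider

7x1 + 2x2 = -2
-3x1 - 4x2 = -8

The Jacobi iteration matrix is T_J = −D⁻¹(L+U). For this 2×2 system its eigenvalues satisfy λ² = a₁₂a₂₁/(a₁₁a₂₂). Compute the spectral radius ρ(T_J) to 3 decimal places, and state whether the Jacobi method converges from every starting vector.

0.463

a₁₂a₂₁/(a₁₁a₂₂) = (2)·(-3) / ((7)·(-4)) = 0.214286
ρ = √|0.214286| = √0.214286 = 0.463
ρ < 1, so Jacobi converges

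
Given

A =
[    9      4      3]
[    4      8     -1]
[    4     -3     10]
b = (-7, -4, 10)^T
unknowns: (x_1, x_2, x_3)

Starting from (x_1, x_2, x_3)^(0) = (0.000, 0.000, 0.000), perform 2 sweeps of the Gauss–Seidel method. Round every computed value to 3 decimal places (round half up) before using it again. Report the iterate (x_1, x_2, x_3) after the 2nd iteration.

(-1.154, 0.237, 1.533)

Iteration 1:
  x_1 = (-7 - (4)·0.000 - (3)·0.000) / (9) = -0.778
  x_2 = (-4 - (4)·-0.778 - (-1)·0.000) / (8) = -0.111
  x_3 = (10 - (4)·-0.778 - (-3)·-0.111) / (10) = 1.278
Iteration 2:
  x_1 = (-7 - (4)·-0.111 - (3)·1.278) / (9) = -1.154
  x_2 = (-4 - (4)·-1.154 - (-1)·1.278) / (8) = 0.237
  x_3 = (10 - (4)·-1.154 - (-3)·0.237) / (10) = 1.533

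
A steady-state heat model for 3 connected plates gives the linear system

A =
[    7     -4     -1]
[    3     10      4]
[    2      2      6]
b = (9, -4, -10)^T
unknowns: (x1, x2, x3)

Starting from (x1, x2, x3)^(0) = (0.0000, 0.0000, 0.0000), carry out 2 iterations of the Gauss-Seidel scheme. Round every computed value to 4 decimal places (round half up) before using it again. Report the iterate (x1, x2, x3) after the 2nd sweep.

(0.5748, 0.1609, -1.9119)

Iteration 1:
  x1 = (9 - (-4)·0.0000 - (-1)·0.0000) / (7) = 1.2857
  x2 = (-4 - (3)·1.2857 - (4)·0.0000) / (10) = -0.7857
  x3 = (-10 - (2)·1.2857 - (2)·-0.7857) / (6) = -1.8333
Iteration 2:
  x1 = (9 - (-4)·-0.7857 - (-1)·-1.8333) / (7) = 0.5748
  x2 = (-4 - (3)·0.5748 - (4)·-1.8333) / (10) = 0.1609
  x3 = (-10 - (2)·0.5748 - (2)·0.1609) / (6) = -1.9119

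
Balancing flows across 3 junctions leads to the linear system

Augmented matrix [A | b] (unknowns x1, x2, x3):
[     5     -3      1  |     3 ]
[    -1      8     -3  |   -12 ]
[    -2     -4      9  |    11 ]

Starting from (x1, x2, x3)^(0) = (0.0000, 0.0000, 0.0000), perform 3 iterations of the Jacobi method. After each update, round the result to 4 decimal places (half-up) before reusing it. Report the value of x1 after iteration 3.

Iteration 1:
  x1 = (3 - (-3)·0.0000 - (1)·0.0000) / (5) = 0.6000
  x2 = (-12 - (-1)·0.0000 - (-3)·0.0000) / (8) = -1.5000
  x3 = (11 - (-2)·0.0000 - (-4)·0.0000) / (9) = 1.2222
Iteration 2:
  x1 = (3 - (-3)·-1.5000 - (1)·1.2222) / (5) = -0.5444
  x2 = (-12 - (-1)·0.6000 - (-3)·1.2222) / (8) = -0.9667
  x3 = (11 - (-2)·0.6000 - (-4)·-1.5000) / (9) = 0.6889
Iteration 3:
  x1 = (3 - (-3)·-0.9667 - (1)·0.6889) / (5) = -0.1178
  x2 = (-12 - (-1)·-0.5444 - (-3)·0.6889) / (8) = -1.3097
  x3 = (11 - (-2)·-0.5444 - (-4)·-0.9667) / (9) = 0.6716

-0.1178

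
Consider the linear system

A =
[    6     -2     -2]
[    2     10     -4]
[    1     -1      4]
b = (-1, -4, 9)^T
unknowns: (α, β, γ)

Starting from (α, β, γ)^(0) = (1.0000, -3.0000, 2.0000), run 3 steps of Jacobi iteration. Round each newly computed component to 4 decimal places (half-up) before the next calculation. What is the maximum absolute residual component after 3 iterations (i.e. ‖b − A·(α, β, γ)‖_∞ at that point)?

1.6004

Iteration 1:
  α = (-1 - (-2)·-3.0000 - (-2)·2.0000) / (6) = -0.5000
  β = (-4 - (2)·1.0000 - (-4)·2.0000) / (10) = 0.2000
  γ = (9 - (1)·1.0000 - (-1)·-3.0000) / (4) = 1.2500
Iteration 2:
  α = (-1 - (-2)·0.2000 - (-2)·1.2500) / (6) = 0.3167
  β = (-4 - (2)·-0.5000 - (-4)·1.2500) / (10) = 0.2000
  γ = (9 - (1)·-0.5000 - (-1)·0.2000) / (4) = 2.4250
Iteration 3:
  α = (-1 - (-2)·0.2000 - (-2)·2.4250) / (6) = 0.7083
  β = (-4 - (2)·0.3167 - (-4)·2.4250) / (10) = 0.5067
  γ = (9 - (1)·0.3167 - (-1)·0.2000) / (4) = 2.2208
Residual b − A·x = (0.2052, -1.6004, -0.0848); ∞-norm = 1.6004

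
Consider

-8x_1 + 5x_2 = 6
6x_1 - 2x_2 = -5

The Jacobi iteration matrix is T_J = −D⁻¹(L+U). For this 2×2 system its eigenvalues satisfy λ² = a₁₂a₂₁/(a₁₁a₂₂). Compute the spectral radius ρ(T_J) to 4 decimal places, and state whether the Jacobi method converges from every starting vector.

1.3693

a₁₂a₂₁/(a₁₁a₂₂) = (5)·(6) / ((-8)·(-2)) = 1.875000
ρ = √|1.875000| = √1.875000 = 1.3693
ρ > 1, so Jacobi diverges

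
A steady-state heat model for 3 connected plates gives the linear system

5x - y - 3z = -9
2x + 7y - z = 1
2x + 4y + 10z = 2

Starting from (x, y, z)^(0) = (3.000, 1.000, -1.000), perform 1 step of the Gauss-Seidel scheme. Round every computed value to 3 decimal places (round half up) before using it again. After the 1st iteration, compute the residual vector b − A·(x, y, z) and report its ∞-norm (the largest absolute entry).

Iteration 1:
  x = (-9 - (-1)·1.000 - (-3)·-1.000) / (5) = -2.200
  y = (1 - (2)·-2.200 - (-1)·-1.000) / (7) = 0.629
  z = (2 - (2)·-2.200 - (4)·0.629) / (10) = 0.388
Residual b − A·x = (3.793, 1.385, 0.004); ∞-norm = 3.793

3.793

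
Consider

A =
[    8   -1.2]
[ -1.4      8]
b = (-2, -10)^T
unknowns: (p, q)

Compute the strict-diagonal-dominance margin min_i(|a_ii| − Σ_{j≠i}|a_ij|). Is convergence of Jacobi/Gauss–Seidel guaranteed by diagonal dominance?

6.6

row 1: |8| − (1.2) = 6.8
row 2: |8| − (1.4) = 6.6
minimum over rows = 6.6 → strictly diagonally dominant (convergence guaranteed)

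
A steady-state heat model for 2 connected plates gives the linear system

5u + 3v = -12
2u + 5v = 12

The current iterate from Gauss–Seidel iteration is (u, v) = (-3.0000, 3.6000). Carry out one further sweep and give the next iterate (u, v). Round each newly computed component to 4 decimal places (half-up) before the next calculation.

One sweep:
  u = (-12 - (3)·3.6000) / (5) = -4.5600
  v = (12 - (2)·-4.5600) / (5) = 4.2240

(-4.5600, 4.2240)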